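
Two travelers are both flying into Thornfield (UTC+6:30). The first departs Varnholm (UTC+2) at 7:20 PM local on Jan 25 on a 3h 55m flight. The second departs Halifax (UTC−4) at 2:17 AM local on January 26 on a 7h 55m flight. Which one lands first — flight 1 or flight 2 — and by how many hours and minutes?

the first, by 16 hours 57 minutes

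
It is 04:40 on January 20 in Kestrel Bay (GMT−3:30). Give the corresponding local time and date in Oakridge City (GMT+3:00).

In UTC: 04:40 + 3:30 = 08:10 on Jan 20.
Oakridge City is UTC+3:00: 08:10 + 3:00 = 11:10 on Jan 20.

11:10 on January 20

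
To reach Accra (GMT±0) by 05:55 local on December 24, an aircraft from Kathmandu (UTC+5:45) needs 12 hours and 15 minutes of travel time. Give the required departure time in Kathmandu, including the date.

23:25 on Dec 23

Target arrival is already UTC: 05:55 on Dec 24.
Subtract 12 hours 15 minutes → departure 17:40 UTC on Dec 23.
Kathmandu is UTC+5:45: 17:40 + 5:45 = 23:25 on Dec 23.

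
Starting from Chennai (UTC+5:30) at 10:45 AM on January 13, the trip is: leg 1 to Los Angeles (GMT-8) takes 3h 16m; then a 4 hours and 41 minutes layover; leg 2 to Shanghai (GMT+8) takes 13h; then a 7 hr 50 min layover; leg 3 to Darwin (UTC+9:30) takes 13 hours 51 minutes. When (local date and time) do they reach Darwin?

Convert departure to UTC: 10:45 AM − 5:30 = 5:15 AM UTC on Jan 13.
Add 3 hours and 16 minutes leg 1 → 8:31 AM UTC.
Add 4 hours and 41 minutes layover in Los Angeles → 1:12 PM UTC.
Add 13 hours leg 2 → 2:12 AM UTC (Jan 14).
Add 7 hours and 50 minutes layover in Shanghai → 10:02 AM UTC.
Add 13 hours 51 minutes leg 3 → 11:53 PM UTC.
Darwin is UTC+9:30, so local arrival = 11:53 PM + 9:30 = 9:23 AM on Jan 15.

9:23 AM on January 15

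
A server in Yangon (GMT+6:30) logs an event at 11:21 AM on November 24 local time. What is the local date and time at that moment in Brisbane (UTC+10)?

2:51 PM on November 24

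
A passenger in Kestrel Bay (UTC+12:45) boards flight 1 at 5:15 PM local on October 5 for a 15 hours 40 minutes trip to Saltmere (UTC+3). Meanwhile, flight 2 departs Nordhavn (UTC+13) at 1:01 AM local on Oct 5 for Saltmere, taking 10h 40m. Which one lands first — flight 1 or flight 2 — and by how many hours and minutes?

the second, by 21 hours 29 minutes

Flight 1 in UTC: 5:15 PM − 12:45 = 4:30 AM on Oct 5.
+15 hours and 40 minutes → arrive 8:10 PM UTC on Oct 5.
Flight 2 in UTC: 1:01 AM − 13:00 = 12:01 PM on Oct 4.
+10 hours 40 minutes → arrive 10:41 PM UTC on Oct 4.
Flight 2 lands earlier by 21 hours 29 minutes.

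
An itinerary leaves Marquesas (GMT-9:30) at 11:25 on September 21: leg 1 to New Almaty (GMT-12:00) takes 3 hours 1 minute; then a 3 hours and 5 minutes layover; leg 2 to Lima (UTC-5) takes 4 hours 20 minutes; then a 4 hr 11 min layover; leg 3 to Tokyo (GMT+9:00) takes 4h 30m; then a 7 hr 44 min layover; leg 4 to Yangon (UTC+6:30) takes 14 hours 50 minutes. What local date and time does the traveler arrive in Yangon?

21:06 on September 23

Convert departure to UTC: 11:25 + 9:30 = 20:55 UTC on Sep 21.
Add 3 hours and 1 minute leg 1 → 23:56 UTC.
Add 3 hours and 5 minutes layover in New Almaty → 03:01 UTC (Sep 22).
Add 4 hours and 20 minutes leg 2 → 07:21 UTC.
Add 4 hours and 11 minutes layover in Lima → 11:32 UTC.
Add 4 hours 30 minutes leg 3 → 16:02 UTC.
Add 7 hours 44 minutes layover in Tokyo → 23:46 UTC.
Add 14 hours 50 minutes leg 4 → 14:36 UTC (Sep 23).
Yangon is UTC+6:30, so local arrival = 14:36 + 6:30 = 21:06 on Sep 23.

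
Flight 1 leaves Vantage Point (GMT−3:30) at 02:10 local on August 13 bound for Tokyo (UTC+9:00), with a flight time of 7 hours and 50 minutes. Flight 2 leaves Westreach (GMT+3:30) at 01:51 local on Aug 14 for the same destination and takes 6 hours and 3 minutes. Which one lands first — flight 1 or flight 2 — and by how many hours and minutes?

Flight 1 in UTC: 02:10 + 3:30 = 05:40 on Aug 13.
+7 hours and 50 minutes → arrive 13:30 UTC on Aug 13.
Flight 2 in UTC: 01:51 − 3:30 = 22:21 on Aug 13.
+6 hours 3 minutes → arrive 04:24 UTC on Aug 14.
Flight 1 lands earlier by 14 hours 54 minutes.

the first, by 14 hours 54 minutes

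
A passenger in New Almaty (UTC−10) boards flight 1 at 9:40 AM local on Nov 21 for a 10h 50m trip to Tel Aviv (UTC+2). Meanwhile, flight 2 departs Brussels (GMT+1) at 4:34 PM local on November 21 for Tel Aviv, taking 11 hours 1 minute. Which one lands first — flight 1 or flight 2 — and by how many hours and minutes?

the second, by 3 hours 55 minutes

Flight 1 in UTC: 9:40 AM + 10:00 = 7:40 PM on Nov 21.
+10 hours and 50 minutes → arrive 6:30 AM UTC on Nov 22.
Flight 2 in UTC: 4:34 PM − 1:00 = 3:34 PM on Nov 21.
+11 hours 1 minute → arrive 2:35 AM UTC on Nov 22.
Flight 2 lands earlier by 3 hours 55 minutes.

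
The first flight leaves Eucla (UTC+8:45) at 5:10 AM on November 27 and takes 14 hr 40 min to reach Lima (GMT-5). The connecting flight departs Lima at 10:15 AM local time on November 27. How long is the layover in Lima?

4 hours 10 minutes

Convert departure to UTC: 5:10 AM − 8:45 = 8:25 PM UTC on Nov 26.
Add 14 hours 40 minutes flight time → 11:05 AM UTC (Nov 27).
Lima is UTC−5:00, so local arrival = 11:05 AM − 5:00 = 6:05 AM on Nov 27.
Layover = 10:15 AM − 6:05 AM = 4 hours 10 minutes.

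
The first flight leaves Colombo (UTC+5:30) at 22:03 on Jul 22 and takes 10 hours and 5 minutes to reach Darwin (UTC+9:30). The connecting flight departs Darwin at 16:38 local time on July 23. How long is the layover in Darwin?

4 hours 30 minutes

Convert departure to UTC: 22:03 − 5:30 = 16:33 UTC on Jul 22.
Add 10 hours 5 minutes flight time → 02:38 UTC (Jul 23).
Darwin is UTC+9:30, so local arrival = 02:38 + 9:30 = 12:08 on Jul 23.
Layover = 16:38 − 12:08 = 4 hours 30 minutes.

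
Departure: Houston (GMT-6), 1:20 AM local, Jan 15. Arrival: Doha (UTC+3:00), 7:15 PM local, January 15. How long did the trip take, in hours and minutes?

8 hours 55 minutes

Departure in UTC: 1:20 AM + 6:00 = 7:20 AM on Jan 15.
Arrival in UTC: 7:15 PM − 3:00 = 4:15 PM on Jan 15.
Elapsed = 4:15 PM − 7:20 AM = 8 hours 55 minutes.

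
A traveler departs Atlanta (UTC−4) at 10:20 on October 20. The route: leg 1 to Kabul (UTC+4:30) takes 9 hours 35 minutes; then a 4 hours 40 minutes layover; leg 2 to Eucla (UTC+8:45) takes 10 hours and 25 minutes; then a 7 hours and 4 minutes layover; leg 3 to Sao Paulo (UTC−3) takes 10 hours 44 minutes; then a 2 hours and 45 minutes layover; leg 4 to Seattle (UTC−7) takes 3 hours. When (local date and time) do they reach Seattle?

07:33 on October 22

Convert departure to UTC: 10:20 + 4:00 = 14:20 UTC on Oct 20.
Add 9 hours 35 minutes leg 1 → 23:55 UTC.
Add 4 hours and 40 minutes layover in Kabul → 04:35 UTC (Oct 21).
Add 10 hours and 25 minutes leg 2 → 15:00 UTC.
Add 7 hours 4 minutes layover in Eucla → 22:04 UTC.
Add 10 hours and 44 minutes leg 3 → 08:48 UTC (Oct 22).
Add 2 hours and 45 minutes layover in Sao Paulo → 11:33 UTC.
Add 3 hours leg 4 → 14:33 UTC.
Seattle is UTC−7:00, so local arrival = 14:33 − 7:00 = 07:33 on Oct 22.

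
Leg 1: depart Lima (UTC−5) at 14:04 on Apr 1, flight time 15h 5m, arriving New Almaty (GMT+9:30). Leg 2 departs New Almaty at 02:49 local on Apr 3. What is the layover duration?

7 hours 10 minutes

Convert departure to UTC: 14:04 + 5:00 = 19:04 UTC on Apr 1.
Add 15 hours and 5 minutes flight time → 10:09 UTC (Apr 2).
New Almaty is UTC+9:30, so local arrival = 10:09 + 9:30 = 19:39 on Apr 2.
Layover = 02:49 − 19:39 (+1 day) = 7 hours 10 minutes.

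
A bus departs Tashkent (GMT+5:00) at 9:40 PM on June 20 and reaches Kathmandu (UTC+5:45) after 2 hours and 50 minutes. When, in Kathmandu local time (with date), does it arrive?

1:15 AM on June 21

Convert departure to UTC: 9:40 PM − 5:00 = 4:40 PM UTC on Jun 20.
Add 2 hours 50 minutes travel time → 7:30 PM UTC.
Kathmandu is UTC+5:45, so local arrival = 7:30 PM + 5:45 = 1:15 AM on Jun 21.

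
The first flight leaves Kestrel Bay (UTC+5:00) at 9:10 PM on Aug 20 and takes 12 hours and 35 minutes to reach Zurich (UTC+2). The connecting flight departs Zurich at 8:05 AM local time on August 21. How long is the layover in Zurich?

Convert departure to UTC: 9:10 PM − 5:00 = 4:10 PM UTC on Aug 20.
Add 12 hours and 35 minutes flight time → 4:45 AM UTC (Aug 21).
Zurich is UTC+2:00, so local arrival = 4:45 AM + 2:00 = 6:45 AM on Aug 21.
Layover = 8:05 AM − 6:45 AM = 1 hour 20 minutes.

1 hour 20 minutes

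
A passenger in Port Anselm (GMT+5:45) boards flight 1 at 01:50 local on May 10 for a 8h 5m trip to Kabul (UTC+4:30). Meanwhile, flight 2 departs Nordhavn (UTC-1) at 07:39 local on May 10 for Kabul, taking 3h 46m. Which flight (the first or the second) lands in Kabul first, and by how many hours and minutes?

Flight 1 in UTC: 01:50 − 5:45 = 20:05 on May 9.
+8 hours and 5 minutes → arrive 04:10 UTC on May 10.
Flight 2 in UTC: 07:39 + 1:00 = 08:39 on May 10.
+3 hours 46 minutes → arrive 12:25 UTC on May 10.
Flight 1 lands earlier by 8 hours 15 minutes.

the first, by 8 hours 15 minutes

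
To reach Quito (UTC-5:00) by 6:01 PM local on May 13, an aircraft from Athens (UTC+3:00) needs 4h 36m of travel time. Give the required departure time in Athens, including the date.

Target arrival in UTC: 6:01 PM + 5:00 = 11:01 PM on May 13.
Subtract 4 hours 36 minutes → departure 6:25 PM UTC on May 13.
Athens is UTC+3:00: 6:25 PM + 3:00 = 9:25 PM on May 13.

9:25 PM on May 13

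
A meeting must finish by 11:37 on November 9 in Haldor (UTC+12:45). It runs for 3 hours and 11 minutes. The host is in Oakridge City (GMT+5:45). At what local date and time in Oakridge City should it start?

01:26 on November 9

Target end time in UTC: 11:37 − 12:45 = 22:52 on Nov 8.
Subtract 3 hours 11 minutes → start 19:41 UTC on Nov 8.
Oakridge City is UTC+5:45: 19:41 + 5:45 = 01:26 on Nov 9.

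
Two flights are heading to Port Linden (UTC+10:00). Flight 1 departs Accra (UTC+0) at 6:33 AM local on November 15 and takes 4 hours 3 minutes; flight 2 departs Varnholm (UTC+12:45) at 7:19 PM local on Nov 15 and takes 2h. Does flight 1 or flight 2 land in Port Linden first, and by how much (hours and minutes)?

Flight 1 departs at 6:33 AM UTC (Nov 15).
+4 hours 3 minutes → arrive 10:36 AM UTC on Nov 15.
Flight 2 in UTC: 7:19 PM − 12:45 = 6:34 AM on Nov 15.
+2 hours → arrive 8:34 AM UTC on Nov 15.
Flight 2 lands earlier by 2 hours 2 minutes.

the second, by 2 hours 2 minutes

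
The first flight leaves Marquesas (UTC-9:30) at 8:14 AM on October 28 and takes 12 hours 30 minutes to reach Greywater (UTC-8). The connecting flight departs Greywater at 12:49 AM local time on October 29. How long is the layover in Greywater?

2 hours 35 minutes

Convert departure to UTC: 8:14 AM + 9:30 = 5:44 PM UTC on Oct 28.
Add 12 hours and 30 minutes flight time → 6:14 AM UTC (Oct 29).
Greywater is UTC−8:00, so local arrival = 6:14 AM − 8:00 = 10:14 PM on Oct 28.
Layover = 12:49 AM − 10:14 PM (+1 day) = 2 hours 35 minutes.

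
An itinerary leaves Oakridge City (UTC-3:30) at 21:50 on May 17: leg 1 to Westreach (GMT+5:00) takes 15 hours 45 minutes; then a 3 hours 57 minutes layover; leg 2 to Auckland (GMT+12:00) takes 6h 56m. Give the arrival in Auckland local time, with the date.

Convert departure to UTC: 21:50 + 3:30 = 01:20 UTC on May 18.
Add 15 hours 45 minutes leg 1 → 17:05 UTC.
Add 3 hours and 57 minutes layover in Westreach → 21:02 UTC.
Add 6 hours and 56 minutes leg 2 → 03:58 UTC (May 19).
Auckland is UTC+12:00, so local arrival = 03:58 + 12:00 = 15:58 on May 19.

15:58 on May 19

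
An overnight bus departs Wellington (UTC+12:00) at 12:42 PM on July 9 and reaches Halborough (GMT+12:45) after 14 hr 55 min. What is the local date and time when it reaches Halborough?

4:22 AM on July 10

Convert departure to UTC: 12:42 PM − 12:00 = 12:42 AM UTC on Jul 9.
Add 14 hours 55 minutes travel time → 3:37 PM UTC.
Halborough is UTC+12:45, so local arrival = 3:37 PM + 12:45 = 4:22 AM on Jul 10.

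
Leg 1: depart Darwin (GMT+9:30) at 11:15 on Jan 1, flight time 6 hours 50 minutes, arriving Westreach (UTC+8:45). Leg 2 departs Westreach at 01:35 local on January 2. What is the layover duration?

8 hours 15 minutes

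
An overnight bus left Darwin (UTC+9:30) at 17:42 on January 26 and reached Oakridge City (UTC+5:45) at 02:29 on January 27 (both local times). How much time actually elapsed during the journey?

Departure in UTC: 17:42 − 9:30 = 08:12 on Jan 26.
Arrival in UTC: 02:29 − 5:45 = 20:44 on Jan 26.
Elapsed = 20:44 − 08:12 = 12 hours 32 minutes.

12 hours 32 minutes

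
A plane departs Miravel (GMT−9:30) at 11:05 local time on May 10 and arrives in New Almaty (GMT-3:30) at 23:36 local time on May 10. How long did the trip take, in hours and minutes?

Departure in UTC: 11:05 + 9:30 = 20:35 on May 10.
Arrival in UTC: 23:36 + 3:30 = 03:06 on May 11.
Elapsed = 03:06 − 20:35 (+1 day) = 6 hours 31 minutes.

6 hours 31 minutes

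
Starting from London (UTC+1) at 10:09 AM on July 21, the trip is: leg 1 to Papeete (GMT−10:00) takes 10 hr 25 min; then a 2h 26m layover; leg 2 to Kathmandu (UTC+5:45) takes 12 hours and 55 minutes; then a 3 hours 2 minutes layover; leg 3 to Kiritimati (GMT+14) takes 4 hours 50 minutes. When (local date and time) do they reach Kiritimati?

8:47 AM on July 23

Convert departure to UTC: 10:09 AM − 1:00 = 9:09 AM UTC on Jul 21.
Add 10 hours and 25 minutes leg 1 → 7:34 PM UTC.
Add 2 hours and 26 minutes layover in Papeete → 10:00 PM UTC.
Add 12 hours and 55 minutes leg 2 → 10:55 AM UTC (Jul 22).
Add 3 hours and 2 minutes layover in Kathmandu → 1:57 PM UTC.
Add 4 hours 50 minutes leg 3 → 6:47 PM UTC.
Kiritimati is UTC+14:00, so local arrival = 6:47 PM + 14:00 = 8:47 AM on Jul 23.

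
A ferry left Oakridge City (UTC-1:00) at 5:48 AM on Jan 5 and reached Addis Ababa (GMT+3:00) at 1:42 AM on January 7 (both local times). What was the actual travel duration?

Departure in UTC: 5:48 AM + 1:00 = 6:48 AM on Jan 5.
Arrival in UTC: 1:42 AM − 3:00 = 10:42 PM on Jan 6.
Elapsed = 10:42 PM − 6:48 AM (+1 day) = 39 hours 54 minutes.

39 hours 54 minutes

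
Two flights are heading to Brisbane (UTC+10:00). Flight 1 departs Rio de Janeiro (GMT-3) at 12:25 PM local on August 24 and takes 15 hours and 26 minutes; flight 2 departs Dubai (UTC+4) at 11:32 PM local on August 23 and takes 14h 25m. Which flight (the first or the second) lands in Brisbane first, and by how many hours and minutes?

the second, by 20 hours 54 minutes

Flight 1 in UTC: 12:25 PM + 3:00 = 3:25 PM on Aug 24.
+15 hours and 26 minutes → arrive 6:51 AM UTC on Aug 25.
Flight 2 in UTC: 11:32 PM − 4:00 = 7:32 PM on Aug 23.
+14 hours 25 minutes → arrive 9:57 AM UTC on Aug 24.
Flight 2 lands earlier by 20 hours 54 minutes.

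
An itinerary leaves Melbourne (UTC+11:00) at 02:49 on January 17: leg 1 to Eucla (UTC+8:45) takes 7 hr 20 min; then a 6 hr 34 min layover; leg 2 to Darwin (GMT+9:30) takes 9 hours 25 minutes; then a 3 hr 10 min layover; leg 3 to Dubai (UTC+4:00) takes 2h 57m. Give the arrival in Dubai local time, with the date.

01:15 on January 18

Convert departure to UTC: 02:49 − 11:00 = 15:49 UTC on Jan 16.
Add 7 hours and 20 minutes leg 1 → 23:09 UTC.
Add 6 hours 34 minutes layover in Eucla → 05:43 UTC (Jan 17).
Add 9 hours and 25 minutes leg 2 → 15:08 UTC.
Add 3 hours 10 minutes layover in Darwin → 18:18 UTC.
Add 2 hours 57 minutes leg 3 → 21:15 UTC.
Dubai is UTC+4:00, so local arrival = 21:15 + 4:00 = 01:15 on Jan 18.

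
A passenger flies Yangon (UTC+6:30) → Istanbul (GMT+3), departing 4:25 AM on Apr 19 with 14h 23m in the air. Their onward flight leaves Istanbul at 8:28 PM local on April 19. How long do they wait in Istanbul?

5 hours 10 minutes

Convert departure to UTC: 4:25 AM − 6:30 = 9:55 PM UTC on Apr 18.
Add 14 hours 23 minutes flight time → 12:18 PM UTC (Apr 19).
Istanbul is UTC+3:00, so local arrival = 12:18 PM + 3:00 = 3:18 PM on Apr 19.
Layover = 8:28 PM − 3:18 PM = 5 hours 10 minutes.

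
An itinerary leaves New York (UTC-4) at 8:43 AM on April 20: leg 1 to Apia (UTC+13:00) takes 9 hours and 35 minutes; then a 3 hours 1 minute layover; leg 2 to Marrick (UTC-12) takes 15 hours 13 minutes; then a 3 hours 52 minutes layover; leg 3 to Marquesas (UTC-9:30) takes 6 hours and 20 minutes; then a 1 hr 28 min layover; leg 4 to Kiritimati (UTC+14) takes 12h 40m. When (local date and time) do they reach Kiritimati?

6:52 AM on April 23

Convert departure to UTC: 8:43 AM + 4:00 = 12:43 PM UTC on Apr 20.
Add 9 hours 35 minutes leg 1 → 10:18 PM UTC.
Add 3 hours 1 minute layover in Apia → 1:19 AM UTC (Apr 21).
Add 15 hours 13 minutes leg 2 → 4:32 PM UTC.
Add 3 hours 52 minutes layover in Marrick → 8:24 PM UTC.
Add 6 hours and 20 minutes leg 3 → 2:44 AM UTC (Apr 22).
Add 1 hour 28 minutes layover in Marquesas → 4:12 AM UTC.
Add 12 hours 40 minutes leg 4 → 4:52 PM UTC.
Kiritimati is UTC+14:00, so local arrival = 4:52 PM + 14:00 = 6:52 AM on Apr 23.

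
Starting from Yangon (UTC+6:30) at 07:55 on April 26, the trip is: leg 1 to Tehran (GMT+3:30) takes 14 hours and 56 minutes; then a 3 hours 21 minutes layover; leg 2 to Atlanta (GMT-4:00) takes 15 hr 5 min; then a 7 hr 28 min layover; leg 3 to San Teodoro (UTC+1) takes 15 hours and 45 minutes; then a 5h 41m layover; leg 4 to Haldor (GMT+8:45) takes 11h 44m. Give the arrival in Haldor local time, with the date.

12:10 on Apr 29

Convert departure to UTC: 07:55 − 6:30 = 01:25 UTC on Apr 26.
Add 14 hours and 56 minutes leg 1 → 16:21 UTC.
Add 3 hours 21 minutes layover in Tehran → 19:42 UTC.
Add 15 hours and 5 minutes leg 2 → 10:47 UTC (Apr 27).
Add 7 hours 28 minutes layover in Atlanta → 18:15 UTC.
Add 15 hours and 45 minutes leg 3 → 10:00 UTC (Apr 28).
Add 5 hours and 41 minutes layover in San Teodoro → 15:41 UTC.
Add 11 hours and 44 minutes leg 4 → 03:25 UTC (Apr 29).
Haldor is UTC+8:45, so local arrival = 03:25 + 8:45 = 12:10 on Apr 29.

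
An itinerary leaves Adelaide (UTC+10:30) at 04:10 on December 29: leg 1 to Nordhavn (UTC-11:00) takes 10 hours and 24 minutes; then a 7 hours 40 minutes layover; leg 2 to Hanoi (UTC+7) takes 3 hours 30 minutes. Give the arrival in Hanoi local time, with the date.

22:14 on December 29

Convert departure to UTC: 04:10 − 10:30 = 17:40 UTC on Dec 28.
Add 10 hours and 24 minutes leg 1 → 04:04 UTC (Dec 29).
Add 7 hours and 40 minutes layover in Nordhavn → 11:44 UTC.
Add 3 hours 30 minutes leg 2 → 15:14 UTC.
Hanoi is UTC+7:00, so local arrival = 15:14 + 7:00 = 22:14 on Dec 29.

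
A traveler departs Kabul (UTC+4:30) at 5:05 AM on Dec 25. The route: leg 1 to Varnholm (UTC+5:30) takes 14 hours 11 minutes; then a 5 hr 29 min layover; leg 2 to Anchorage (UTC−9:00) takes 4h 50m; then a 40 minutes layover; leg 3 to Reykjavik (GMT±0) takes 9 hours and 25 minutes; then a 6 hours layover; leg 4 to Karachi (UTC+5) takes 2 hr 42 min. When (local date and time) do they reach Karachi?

12:52 AM on Dec 27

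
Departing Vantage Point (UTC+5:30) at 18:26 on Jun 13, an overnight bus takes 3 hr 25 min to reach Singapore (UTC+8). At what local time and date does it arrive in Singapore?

00:21 on June 14

Convert departure to UTC: 18:26 − 5:30 = 12:56 UTC on Jun 13.
Add 3 hours and 25 minutes travel time → 16:21 UTC.
Singapore is UTC+8:00, so local arrival = 16:21 + 8:00 = 00:21 on Jun 14.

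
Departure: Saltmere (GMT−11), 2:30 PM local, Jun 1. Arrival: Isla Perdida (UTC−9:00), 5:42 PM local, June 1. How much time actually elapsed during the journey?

Departure in UTC: 2:30 PM + 11:00 = 1:30 AM on Jun 2.
Arrival in UTC: 5:42 PM + 9:00 = 2:42 AM on Jun 2.
Elapsed = 2:42 AM − 1:30 AM = 1 hour 12 minutes.

1 hour 12 minutes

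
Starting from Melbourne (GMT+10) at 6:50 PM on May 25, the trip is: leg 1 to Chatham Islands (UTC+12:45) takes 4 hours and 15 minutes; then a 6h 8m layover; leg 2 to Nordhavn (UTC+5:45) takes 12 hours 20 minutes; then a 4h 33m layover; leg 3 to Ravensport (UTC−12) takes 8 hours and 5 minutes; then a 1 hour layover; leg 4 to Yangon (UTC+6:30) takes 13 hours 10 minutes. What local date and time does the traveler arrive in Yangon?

4:51 PM on May 27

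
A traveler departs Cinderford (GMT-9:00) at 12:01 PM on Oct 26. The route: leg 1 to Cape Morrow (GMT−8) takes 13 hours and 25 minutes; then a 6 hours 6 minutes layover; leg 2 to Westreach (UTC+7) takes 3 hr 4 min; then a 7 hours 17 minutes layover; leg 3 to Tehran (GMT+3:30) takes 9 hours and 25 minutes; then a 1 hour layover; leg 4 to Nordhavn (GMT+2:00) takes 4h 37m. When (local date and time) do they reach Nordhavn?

7:55 PM on October 28

Convert departure to UTC: 12:01 PM + 9:00 = 9:01 PM UTC on Oct 26.
Add 13 hours and 25 minutes leg 1 → 10:26 AM UTC (Oct 27).
Add 6 hours 6 minutes layover in Cape Morrow → 4:32 PM UTC.
Add 3 hours and 4 minutes leg 2 → 7:36 PM UTC.
Add 7 hours and 17 minutes layover in Westreach → 2:53 AM UTC (Oct 28).
Add 9 hours 25 minutes leg 3 → 12:18 PM UTC.
Add 1 hour layover in Tehran → 1:18 PM UTC.
Add 4 hours and 37 minutes leg 4 → 5:55 PM UTC.
Nordhavn is UTC+2:00, so local arrival = 5:55 PM + 2:00 = 7:55 PM on Oct 28.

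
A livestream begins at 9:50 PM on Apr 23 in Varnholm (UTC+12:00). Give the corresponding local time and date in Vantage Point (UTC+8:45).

6:35 PM on Apr 23

In UTC: 9:50 PM − 12:00 = 9:50 AM on Apr 23.
Vantage Point is UTC+8:45: 9:50 AM + 8:45 = 6:35 PM on Apr 23.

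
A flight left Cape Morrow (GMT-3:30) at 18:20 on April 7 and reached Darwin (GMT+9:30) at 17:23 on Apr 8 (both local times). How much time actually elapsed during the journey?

10 hours 3 minutes

Departure in UTC: 18:20 + 3:30 = 21:50 on Apr 7.
Arrival in UTC: 17:23 − 9:30 = 07:53 on Apr 8.
Elapsed = 07:53 − 21:50 (+1 day) = 10 hours 3 minutes.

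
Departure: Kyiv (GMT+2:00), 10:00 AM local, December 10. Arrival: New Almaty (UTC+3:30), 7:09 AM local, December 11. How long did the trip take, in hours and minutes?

19 hours 39 minutes

Departure in UTC: 10:00 AM − 2:00 = 8:00 AM on Dec 10.
Arrival in UTC: 7:09 AM − 3:30 = 3:39 AM on Dec 11.
Elapsed = 3:39 AM − 8:00 AM (+1 day) = 19 hours 39 minutes.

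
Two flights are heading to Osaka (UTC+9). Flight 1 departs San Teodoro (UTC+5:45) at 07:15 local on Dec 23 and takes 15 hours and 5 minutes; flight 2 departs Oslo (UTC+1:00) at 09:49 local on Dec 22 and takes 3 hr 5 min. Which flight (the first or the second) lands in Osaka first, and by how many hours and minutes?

Flight 1 in UTC: 07:15 − 5:45 = 01:30 on Dec 23.
+15 hours and 5 minutes → arrive 16:35 UTC on Dec 23.
Flight 2 in UTC: 09:49 − 1:00 = 08:49 on Dec 22.
+3 hours 5 minutes → arrive 11:54 UTC on Dec 22.
Flight 2 lands earlier by 28 hours 41 minutes.

the second, by 28 hours 41 minutes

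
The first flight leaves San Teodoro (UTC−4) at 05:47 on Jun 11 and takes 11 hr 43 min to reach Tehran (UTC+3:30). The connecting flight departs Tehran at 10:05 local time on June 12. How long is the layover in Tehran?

Convert departure to UTC: 05:47 + 4:00 = 09:47 UTC on Jun 11.
Add 11 hours 43 minutes flight time → 21:30 UTC.
Tehran is UTC+3:30, so local arrival = 21:30 + 3:30 = 01:00 on Jun 12.
Layover = 10:05 − 01:00 = 9 hours 5 minutes.

9 hours 5 minutes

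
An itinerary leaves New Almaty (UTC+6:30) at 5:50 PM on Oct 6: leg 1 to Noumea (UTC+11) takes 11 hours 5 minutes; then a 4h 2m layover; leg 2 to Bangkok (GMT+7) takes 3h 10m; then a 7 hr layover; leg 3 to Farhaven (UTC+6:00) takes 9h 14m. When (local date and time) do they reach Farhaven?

3:51 AM on Oct 8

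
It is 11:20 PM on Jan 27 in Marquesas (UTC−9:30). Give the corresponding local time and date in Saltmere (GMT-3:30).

5:20 AM on January 28

Saltmere is 6:00 ahead of Marquesas.
Shift by the zone difference: 11:20 PM + 6:00 = 5:20 AM on Jan 28 in Saltmere.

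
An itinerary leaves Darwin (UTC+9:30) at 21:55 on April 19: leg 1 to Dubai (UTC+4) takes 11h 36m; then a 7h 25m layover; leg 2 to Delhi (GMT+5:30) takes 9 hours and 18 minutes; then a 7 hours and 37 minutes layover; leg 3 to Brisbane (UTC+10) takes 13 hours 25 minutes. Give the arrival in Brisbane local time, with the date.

23:46 on April 21

Convert departure to UTC: 21:55 − 9:30 = 12:25 UTC on Apr 19.
Add 11 hours and 36 minutes leg 1 → 00:01 UTC (Apr 20).
Add 7 hours and 25 minutes layover in Dubai → 07:26 UTC.
Add 9 hours and 18 minutes leg 2 → 16:44 UTC.
Add 7 hours 37 minutes layover in Delhi → 00:21 UTC (Apr 21).
Add 13 hours 25 minutes leg 3 → 13:46 UTC.
Brisbane is UTC+10:00, so local arrival = 13:46 + 10:00 = 23:46 on Apr 21.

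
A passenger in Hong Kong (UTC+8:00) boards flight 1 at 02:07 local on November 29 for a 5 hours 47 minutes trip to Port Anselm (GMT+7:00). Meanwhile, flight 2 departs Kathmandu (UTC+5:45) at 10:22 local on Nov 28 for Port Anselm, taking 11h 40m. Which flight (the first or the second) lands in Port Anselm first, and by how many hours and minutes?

Flight 1 in UTC: 02:07 − 8:00 = 18:07 on Nov 28.
+5 hours 47 minutes → arrive 23:54 UTC on Nov 28.
Flight 2 in UTC: 10:22 − 5:45 = 04:37 on Nov 28.
+11 hours 40 minutes → arrive 16:17 UTC on Nov 28.
Flight 2 lands earlier by 7 hours 37 minutes.

the second, by 7 hours 37 minutes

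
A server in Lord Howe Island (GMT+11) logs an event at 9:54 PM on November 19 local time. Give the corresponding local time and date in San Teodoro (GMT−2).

8:54 AM on November 19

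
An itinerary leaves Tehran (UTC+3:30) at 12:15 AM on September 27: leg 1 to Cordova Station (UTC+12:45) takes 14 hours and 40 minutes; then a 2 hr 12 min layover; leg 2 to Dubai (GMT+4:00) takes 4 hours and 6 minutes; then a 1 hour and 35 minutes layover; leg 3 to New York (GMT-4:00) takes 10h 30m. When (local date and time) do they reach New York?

Convert departure to UTC: 12:15 AM − 3:30 = 8:45 PM UTC on Sep 26.
Add 14 hours and 40 minutes leg 1 → 11:25 AM UTC (Sep 27).
Add 2 hours 12 minutes layover in Cordova Station → 1:37 PM UTC.
Add 4 hours and 6 minutes leg 2 → 5:43 PM UTC.
Add 1 hour and 35 minutes layover in Dubai → 7:18 PM UTC.
Add 10 hours and 30 minutes leg 3 → 5:48 AM UTC (Sep 28).
New York is UTC−4:00, so local arrival = 5:48 AM − 4:00 = 1:48 AM on Sep 28.

1:48 AM on September 28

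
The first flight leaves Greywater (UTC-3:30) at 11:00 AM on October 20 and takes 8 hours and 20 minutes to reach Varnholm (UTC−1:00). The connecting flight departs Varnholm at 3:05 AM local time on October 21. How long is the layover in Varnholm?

5 hours 15 minutes

Convert departure to UTC: 11:00 AM + 3:30 = 2:30 PM UTC on Oct 20.
Add 8 hours and 20 minutes flight time → 10:50 PM UTC.
Varnholm is UTC−1:00, so local arrival = 10:50 PM − 1:00 = 9:50 PM on Oct 20.
Layover = 3:05 AM − 9:50 PM (+1 day) = 5 hours 15 minutes.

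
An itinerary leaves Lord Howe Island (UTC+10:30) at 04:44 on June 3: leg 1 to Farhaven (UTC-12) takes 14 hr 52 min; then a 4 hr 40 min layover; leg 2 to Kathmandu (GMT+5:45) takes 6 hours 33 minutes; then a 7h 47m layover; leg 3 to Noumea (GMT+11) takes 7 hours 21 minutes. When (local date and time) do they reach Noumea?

Convert departure to UTC: 04:44 − 10:30 = 18:14 UTC on Jun 2.
Add 14 hours and 52 minutes leg 1 → 09:06 UTC (Jun 3).
Add 4 hours 40 minutes layover in Farhaven → 13:46 UTC.
Add 6 hours and 33 minutes leg 2 → 20:19 UTC.
Add 7 hours 47 minutes layover in Kathmandu → 04:06 UTC (Jun 4).
Add 7 hours and 21 minutes leg 3 → 11:27 UTC.
Noumea is UTC+11:00, so local arrival = 11:27 + 11:00 = 22:27 on Jun 4.

22:27 on Jun 4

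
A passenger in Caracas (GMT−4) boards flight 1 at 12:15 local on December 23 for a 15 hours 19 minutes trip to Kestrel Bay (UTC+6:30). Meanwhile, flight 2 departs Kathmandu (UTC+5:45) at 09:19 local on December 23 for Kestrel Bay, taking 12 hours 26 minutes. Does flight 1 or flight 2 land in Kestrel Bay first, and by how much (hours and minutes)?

the second, by 15 hours 34 minutes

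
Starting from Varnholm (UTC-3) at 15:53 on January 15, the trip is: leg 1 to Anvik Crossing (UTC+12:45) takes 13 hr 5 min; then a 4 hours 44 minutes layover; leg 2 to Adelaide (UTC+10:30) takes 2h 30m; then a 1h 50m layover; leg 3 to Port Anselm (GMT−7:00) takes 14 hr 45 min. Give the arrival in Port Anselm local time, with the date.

Convert departure to UTC: 15:53 + 3:00 = 18:53 UTC on Jan 15.
Add 13 hours and 5 minutes leg 1 → 07:58 UTC (Jan 16).
Add 4 hours 44 minutes layover in Anvik Crossing → 12:42 UTC.
Add 2 hours 30 minutes leg 2 → 15:12 UTC.
Add 1 hour 50 minutes layover in Adelaide → 17:02 UTC.
Add 14 hours 45 minutes leg 3 → 07:47 UTC (Jan 17).
Port Anselm is UTC−7:00, so local arrival = 07:47 − 7:00 = 00:47 on Jan 17.

00:47 on January 17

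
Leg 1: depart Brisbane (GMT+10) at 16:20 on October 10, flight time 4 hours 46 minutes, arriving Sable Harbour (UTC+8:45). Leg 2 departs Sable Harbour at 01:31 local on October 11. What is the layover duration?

5 hours 40 minutes

Convert departure to UTC: 16:20 − 10:00 = 06:20 UTC on Oct 10.
Add 4 hours 46 minutes flight time → 11:06 UTC.
Sable Harbour is UTC+8:45, so local arrival = 11:06 + 8:45 = 19:51 on Oct 10.
Layover = 01:31 − 19:51 (+1 day) = 5 hours 40 minutes.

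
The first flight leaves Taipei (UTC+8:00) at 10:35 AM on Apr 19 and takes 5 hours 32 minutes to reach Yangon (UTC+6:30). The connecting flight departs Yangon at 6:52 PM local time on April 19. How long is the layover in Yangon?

4 hours 15 minutes

Convert departure to UTC: 10:35 AM − 8:00 = 2:35 AM UTC on Apr 19.
Add 5 hours and 32 minutes flight time → 8:07 AM UTC.
Yangon is UTC+6:30, so local arrival = 8:07 AM + 6:30 = 2:37 PM on Apr 19.
Layover = 6:52 PM − 2:37 PM = 4 hours 15 minutes.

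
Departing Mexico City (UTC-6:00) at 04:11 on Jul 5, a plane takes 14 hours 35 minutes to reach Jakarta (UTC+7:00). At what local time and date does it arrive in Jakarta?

07:46 on Jul 6

Convert departure to UTC: 04:11 + 6:00 = 10:11 UTC on Jul 5.
Add 14 hours 35 minutes travel time → 00:46 UTC (Jul 6).
Jakarta is UTC+7:00, so local arrival = 00:46 + 7:00 = 07:46 on Jul 6.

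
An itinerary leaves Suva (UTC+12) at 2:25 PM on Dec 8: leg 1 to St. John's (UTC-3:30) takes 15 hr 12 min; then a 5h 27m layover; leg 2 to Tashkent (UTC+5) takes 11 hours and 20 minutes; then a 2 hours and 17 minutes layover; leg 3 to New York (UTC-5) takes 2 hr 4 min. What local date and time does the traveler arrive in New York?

Convert departure to UTC: 2:25 PM − 12:00 = 2:25 AM UTC on Dec 8.
Add 15 hours 12 minutes leg 1 → 5:37 PM UTC.
Add 5 hours 27 minutes layover in St. John's → 11:04 PM UTC.
Add 11 hours 20 minutes leg 2 → 10:24 AM UTC (Dec 9).
Add 2 hours and 17 minutes layover in Tashkent → 12:41 PM UTC.
Add 2 hours and 4 minutes leg 3 → 2:45 PM UTC.
New York is UTC−5:00, so local arrival = 2:45 PM − 5:00 = 9:45 AM on Dec 9.

9:45 AM on Dec 9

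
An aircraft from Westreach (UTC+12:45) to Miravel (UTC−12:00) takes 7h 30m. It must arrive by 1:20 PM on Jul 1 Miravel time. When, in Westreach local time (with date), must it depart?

6:35 AM on Jul 2

Target arrival in UTC: 1:20 PM + 12:00 = 1:20 AM on Jul 2.
Subtract 7 hours and 30 minutes → departure 5:50 PM UTC on Jul 1.
Westreach is UTC+12:45: 5:50 PM + 12:45 = 6:35 AM on Jul 2.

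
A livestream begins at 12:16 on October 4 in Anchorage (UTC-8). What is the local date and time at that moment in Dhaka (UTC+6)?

In UTC: 12:16 + 8:00 = 20:16 on Oct 4.
Dhaka is UTC+6:00: 20:16 + 6:00 = 02:16 on Oct 5.

02:16 on October 5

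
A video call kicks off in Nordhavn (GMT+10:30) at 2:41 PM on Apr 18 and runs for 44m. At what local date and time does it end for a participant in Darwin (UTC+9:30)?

2:25 PM on April 18

Darwin is 1:00 behind Nordhavn.
After 44 minutes it is 3:25 PM in Nordhavn.
Shift by the zone difference: 3:25 PM − 1:00 = 2:25 PM on Apr 18 in Darwin.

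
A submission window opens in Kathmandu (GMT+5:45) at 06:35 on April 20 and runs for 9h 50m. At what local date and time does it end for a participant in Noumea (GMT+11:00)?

Convert start to UTC: 06:35 − 5:45 = 00:50 UTC on Apr 20.
Add 9 hours 50 minutes duration → 10:40 UTC.
Noumea is UTC+11:00, so local end time = 10:40 + 11:00 = 21:40 on Apr 20.

21:40 on April 20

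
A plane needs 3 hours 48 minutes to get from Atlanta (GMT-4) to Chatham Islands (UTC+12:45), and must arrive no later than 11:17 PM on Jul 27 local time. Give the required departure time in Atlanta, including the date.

2:44 AM on July 27

Target arrival in UTC: 11:17 PM − 12:45 = 10:32 AM on Jul 27.
Subtract 3 hours and 48 minutes → departure 6:44 AM UTC on Jul 27.
Atlanta is UTC−4:00: 6:44 AM − 4:00 = 2:44 AM on Jul 27.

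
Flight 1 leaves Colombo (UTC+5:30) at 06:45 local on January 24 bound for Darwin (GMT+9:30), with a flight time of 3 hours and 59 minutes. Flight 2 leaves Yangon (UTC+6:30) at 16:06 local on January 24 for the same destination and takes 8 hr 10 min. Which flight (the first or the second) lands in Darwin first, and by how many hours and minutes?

the first, by 12 hours 32 minutes

Flight 1 in UTC: 06:45 − 5:30 = 01:15 on Jan 24.
+3 hours 59 minutes → arrive 05:14 UTC on Jan 24.
Flight 2 in UTC: 16:06 − 6:30 = 09:36 on Jan 24.
+8 hours 10 minutes → arrive 17:46 UTC on Jan 24.
Flight 1 lands earlier by 12 hours 32 minutes.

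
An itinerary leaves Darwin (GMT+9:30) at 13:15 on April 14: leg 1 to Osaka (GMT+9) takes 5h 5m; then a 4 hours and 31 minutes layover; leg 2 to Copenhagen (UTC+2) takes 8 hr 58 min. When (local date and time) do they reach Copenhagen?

Convert departure to UTC: 13:15 − 9:30 = 03:45 UTC on Apr 14.
Add 5 hours and 5 minutes leg 1 → 08:50 UTC.
Add 4 hours 31 minutes layover in Osaka → 13:21 UTC.
Add 8 hours and 58 minutes leg 2 → 22:19 UTC.
Copenhagen is UTC+2:00, so local arrival = 22:19 + 2:00 = 00:19 on Apr 15.

00:19 on April 15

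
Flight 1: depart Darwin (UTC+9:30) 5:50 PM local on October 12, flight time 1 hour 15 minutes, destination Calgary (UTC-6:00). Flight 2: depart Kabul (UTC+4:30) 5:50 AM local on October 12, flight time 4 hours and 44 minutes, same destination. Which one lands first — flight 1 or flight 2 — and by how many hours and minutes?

the second, by 3 hours 31 minutes

Flight 1 in UTC: 5:50 PM − 9:30 = 8:20 AM on Oct 12.
+1 hour 15 minutes → arrive 9:35 AM UTC on Oct 12.
Flight 2 in UTC: 5:50 AM − 4:30 = 1:20 AM on Oct 12.
+4 hours 44 minutes → arrive 6:04 AM UTC on Oct 12.
Flight 2 lands earlier by 3 hours 31 minutes.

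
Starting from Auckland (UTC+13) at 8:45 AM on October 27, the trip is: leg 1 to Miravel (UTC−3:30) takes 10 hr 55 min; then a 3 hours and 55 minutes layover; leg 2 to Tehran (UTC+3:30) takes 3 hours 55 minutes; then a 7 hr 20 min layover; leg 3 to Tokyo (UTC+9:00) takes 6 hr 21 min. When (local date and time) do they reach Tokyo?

Convert departure to UTC: 8:45 AM − 13:00 = 7:45 PM UTC on Oct 26.
Add 10 hours and 55 minutes leg 1 → 6:40 AM UTC (Oct 27).
Add 3 hours 55 minutes layover in Miravel → 10:35 AM UTC.
Add 3 hours 55 minutes leg 2 → 2:30 PM UTC.
Add 7 hours and 20 minutes layover in Tehran → 9:50 PM UTC.
Add 6 hours and 21 minutes leg 3 → 4:11 AM UTC (Oct 28).
Tokyo is UTC+9:00, so local arrival = 4:11 AM + 9:00 = 1:11 PM on Oct 28.

1:11 PM on October 28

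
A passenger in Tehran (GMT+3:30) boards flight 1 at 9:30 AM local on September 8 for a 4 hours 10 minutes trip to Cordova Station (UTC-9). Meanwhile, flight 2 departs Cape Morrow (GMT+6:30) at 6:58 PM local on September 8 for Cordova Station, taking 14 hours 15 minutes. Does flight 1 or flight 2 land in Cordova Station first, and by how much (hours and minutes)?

the first, by 16 hours 33 minutes

Flight 1 in UTC: 9:30 AM − 3:30 = 6:00 AM on Sep 8.
+4 hours and 10 minutes → arrive 10:10 AM UTC on Sep 8.
Flight 2 in UTC: 6:58 PM − 6:30 = 12:28 PM on Sep 8.
+14 hours and 15 minutes → arrive 2:43 AM UTC on Sep 9.
Flight 1 lands earlier by 16 hours 33 minutes.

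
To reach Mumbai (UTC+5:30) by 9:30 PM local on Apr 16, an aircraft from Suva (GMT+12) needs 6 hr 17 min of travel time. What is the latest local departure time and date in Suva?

Target arrival in UTC: 9:30 PM − 5:30 = 4:00 PM on Apr 16.
Subtract 6 hours and 17 minutes → departure 9:43 AM UTC on Apr 16.
Suva is UTC+12:00: 9:43 AM + 12:00 = 9:43 PM on Apr 16.

9:43 PM on Apr 16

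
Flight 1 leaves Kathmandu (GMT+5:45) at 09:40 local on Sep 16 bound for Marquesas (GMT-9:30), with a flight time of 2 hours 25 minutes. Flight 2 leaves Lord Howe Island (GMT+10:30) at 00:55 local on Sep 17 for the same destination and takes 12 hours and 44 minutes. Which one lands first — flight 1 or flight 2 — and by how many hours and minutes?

the first, by 20 hours 49 minutes

Flight 1 in UTC: 09:40 − 5:45 = 03:55 on Sep 16.
+2 hours 25 minutes → arrive 06:20 UTC on Sep 16.
Flight 2 in UTC: 00:55 − 10:30 = 14:25 on Sep 16.
+12 hours 44 minutes → arrive 03:09 UTC on Sep 17.
Flight 1 lands earlier by 20 hours 49 minutes.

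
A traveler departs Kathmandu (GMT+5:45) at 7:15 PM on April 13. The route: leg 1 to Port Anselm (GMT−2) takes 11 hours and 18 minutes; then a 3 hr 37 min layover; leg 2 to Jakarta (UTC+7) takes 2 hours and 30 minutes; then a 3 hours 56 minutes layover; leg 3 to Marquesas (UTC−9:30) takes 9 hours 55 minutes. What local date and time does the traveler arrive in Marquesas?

11:16 AM on April 14

Convert departure to UTC: 7:15 PM − 5:45 = 1:30 PM UTC on Apr 13.
Add 11 hours and 18 minutes leg 1 → 12:48 AM UTC (Apr 14).
Add 3 hours and 37 minutes layover in Port Anselm → 4:25 AM UTC.
Add 2 hours and 30 minutes leg 2 → 6:55 AM UTC.
Add 3 hours and 56 minutes layover in Jakarta → 10:51 AM UTC.
Add 9 hours and 55 minutes leg 3 → 8:46 PM UTC.
Marquesas is UTC−9:30, so local arrival = 8:46 PM − 9:30 = 11:16 AM on Apr 14.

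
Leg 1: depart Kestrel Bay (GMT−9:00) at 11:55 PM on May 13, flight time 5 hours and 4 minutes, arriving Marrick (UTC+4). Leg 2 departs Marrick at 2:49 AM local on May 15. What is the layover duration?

8 hours 50 minutes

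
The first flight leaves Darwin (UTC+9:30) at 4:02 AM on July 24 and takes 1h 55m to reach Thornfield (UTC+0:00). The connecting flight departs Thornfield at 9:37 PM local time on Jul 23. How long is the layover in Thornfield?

1 hour 10 minutes

Convert departure to UTC: 4:02 AM − 9:30 = 6:32 PM UTC on Jul 23.
Add 1 hour 55 minutes flight time → 8:27 PM UTC.
Thornfield is UTC+0, so local arrival is the same: 8:27 PM on Jul 23.
Layover = 9:37 PM − 8:27 PM = 1 hour 10 minutes.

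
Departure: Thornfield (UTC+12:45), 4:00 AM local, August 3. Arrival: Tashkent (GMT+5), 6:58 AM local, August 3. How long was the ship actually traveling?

Departure in UTC: 4:00 AM − 12:45 = 3:15 PM on Aug 2.
Arrival in UTC: 6:58 AM − 5:00 = 1:58 AM on Aug 3.
Elapsed = 1:58 AM − 3:15 PM (+1 day) = 10 hours 43 minutes.

10 hours 43 minutes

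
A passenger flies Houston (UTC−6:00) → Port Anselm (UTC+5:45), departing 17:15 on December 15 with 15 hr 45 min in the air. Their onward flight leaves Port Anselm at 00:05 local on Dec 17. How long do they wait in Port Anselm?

3 hours 20 minutes

Convert departure to UTC: 17:15 + 6:00 = 23:15 UTC on Dec 15.
Add 15 hours and 45 minutes flight time → 15:00 UTC (Dec 16).
Port Anselm is UTC+5:45, so local arrival = 15:00 + 5:45 = 20:45 on Dec 16.
Layover = 00:05 − 20:45 (+1 day) = 3 hours 20 minutes.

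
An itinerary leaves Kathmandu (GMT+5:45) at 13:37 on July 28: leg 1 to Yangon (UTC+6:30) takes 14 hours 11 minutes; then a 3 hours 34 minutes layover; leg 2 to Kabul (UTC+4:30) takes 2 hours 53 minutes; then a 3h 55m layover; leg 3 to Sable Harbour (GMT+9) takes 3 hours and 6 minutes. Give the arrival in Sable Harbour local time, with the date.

20:31 on July 29

Convert departure to UTC: 13:37 − 5:45 = 07:52 UTC on Jul 28.
Add 14 hours and 11 minutes leg 1 → 22:03 UTC.
Add 3 hours 34 minutes layover in Yangon → 01:37 UTC (Jul 29).
Add 2 hours and 53 minutes leg 2 → 04:30 UTC.
Add 3 hours 55 minutes layover in Kabul → 08:25 UTC.
Add 3 hours and 6 minutes leg 3 → 11:31 UTC.
Sable Harbour is UTC+9:00, so local arrival = 11:31 + 9:00 = 20:31 on Jul 29.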